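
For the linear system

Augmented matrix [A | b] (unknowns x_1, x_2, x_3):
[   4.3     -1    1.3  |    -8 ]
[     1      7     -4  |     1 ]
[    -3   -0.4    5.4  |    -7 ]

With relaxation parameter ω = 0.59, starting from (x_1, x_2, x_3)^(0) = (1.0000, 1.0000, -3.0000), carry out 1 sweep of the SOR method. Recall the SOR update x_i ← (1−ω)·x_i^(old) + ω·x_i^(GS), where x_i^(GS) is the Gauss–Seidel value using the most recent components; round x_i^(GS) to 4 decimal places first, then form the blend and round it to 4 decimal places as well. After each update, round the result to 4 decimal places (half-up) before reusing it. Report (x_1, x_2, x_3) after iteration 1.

(-0.0153, -0.5158, -2.0224)

Iteration 1:
  x_1: GS value = (-8 - (-1)·1.0000 - (1.3)·-3.0000) / (4.3) = -0.7209;  x_1 ← (1−ω)·1.0000 + ω·-0.7209 = -0.0153
  x_2: GS value = (1 - (1)·-0.0153 - (-4)·-3.0000) / (7) = -1.5692;  x_2 ← (1−ω)·1.0000 + ω·-1.5692 = -0.5158
  x_3: GS value = (-7 - (-3)·-0.0153 - (-0.4)·-0.5158) / (5.4) = -1.3430;  x_3 ← (1−ω)·-3.0000 + ω·-1.3430 = -2.0224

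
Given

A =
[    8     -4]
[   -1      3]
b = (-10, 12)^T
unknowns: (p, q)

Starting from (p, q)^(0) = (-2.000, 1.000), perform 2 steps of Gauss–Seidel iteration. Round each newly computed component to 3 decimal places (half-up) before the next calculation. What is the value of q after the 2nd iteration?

4.208

Iteration 1:
  p = (-10 - (-4)·1.000) / (8) = -0.750
  q = (12 - (-1)·-0.750) / (3) = 3.750
Iteration 2:
  p = (-10 - (-4)·3.750) / (8) = 0.625
  q = (12 - (-1)·0.625) / (3) = 4.208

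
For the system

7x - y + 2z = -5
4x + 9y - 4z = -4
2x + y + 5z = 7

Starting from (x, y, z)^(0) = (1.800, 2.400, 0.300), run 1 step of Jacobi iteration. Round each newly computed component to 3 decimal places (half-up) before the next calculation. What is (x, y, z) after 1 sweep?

Iteration 1:
  x = (-5 - (-1)·2.400 - (2)·0.300) / (7) = -0.457
  y = (-4 - (4)·1.800 - (-4)·0.300) / (9) = -1.111
  z = (7 - (2)·1.800 - (1)·2.400) / (5) = 0.200

(-0.457, -1.111, 0.200)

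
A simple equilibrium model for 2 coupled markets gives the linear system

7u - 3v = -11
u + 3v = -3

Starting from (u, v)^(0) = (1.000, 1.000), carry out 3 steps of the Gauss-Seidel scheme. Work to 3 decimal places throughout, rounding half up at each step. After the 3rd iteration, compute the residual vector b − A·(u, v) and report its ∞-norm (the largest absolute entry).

0.097

Iteration 1:
  u = (-11 - (-3)·1.000) / (7) = -1.143
  v = (-3 - (1)·-1.143) / (3) = -0.619
Iteration 2:
  u = (-11 - (-3)·-0.619) / (7) = -1.837
  v = (-3 - (1)·-1.837) / (3) = -0.388
Iteration 3:
  u = (-11 - (-3)·-0.388) / (7) = -1.738
  v = (-3 - (1)·-1.738) / (3) = -0.421
Residual b − A·x = (-0.097, 0.001); ∞-norm = 0.097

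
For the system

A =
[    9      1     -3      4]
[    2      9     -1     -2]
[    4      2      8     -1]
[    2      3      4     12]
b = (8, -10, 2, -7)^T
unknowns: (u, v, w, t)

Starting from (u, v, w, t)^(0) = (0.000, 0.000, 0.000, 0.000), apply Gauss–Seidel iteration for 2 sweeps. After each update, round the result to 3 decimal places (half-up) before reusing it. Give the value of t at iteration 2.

Iteration 1:
  u = (8 - (1)·0.000 - (-3)·0.000 - (4)·0.000) / (9) = 0.889
  v = (-10 - (2)·0.889 - (-1)·0.000 - (-2)·0.000) / (9) = -1.309
  w = (2 - (4)·0.889 - (2)·-1.309 - (-1)·0.000) / (8) = 0.133
  t = (-7 - (2)·0.889 - (3)·-1.309 - (4)·0.133) / (12) = -0.449
Iteration 2:
  u = (8 - (1)·-1.309 - (-3)·0.133 - (4)·-0.449) / (9) = 1.278
  v = (-10 - (2)·1.278 - (-1)·0.133 - (-2)·-0.449) / (9) = -1.480
  w = (2 - (4)·1.278 - (2)·-1.480 - (-1)·-0.449) / (8) = -0.075
  t = (-7 - (2)·1.278 - (3)·-1.480 - (4)·-0.075) / (12) = -0.401

-0.401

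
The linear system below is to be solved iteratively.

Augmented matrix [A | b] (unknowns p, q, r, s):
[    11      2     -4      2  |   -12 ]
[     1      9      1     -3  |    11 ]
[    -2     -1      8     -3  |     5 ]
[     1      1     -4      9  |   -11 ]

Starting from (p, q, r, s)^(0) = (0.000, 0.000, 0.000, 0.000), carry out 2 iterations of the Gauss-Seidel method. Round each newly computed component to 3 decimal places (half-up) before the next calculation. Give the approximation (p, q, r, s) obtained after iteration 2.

(-0.961, 0.932, 0.119, -1.166)

Iteration 1:
  p = (-12 - (2)·0.000 - (-4)·0.000 - (2)·0.000) / (11) = -1.091
  q = (11 - (1)·-1.091 - (1)·0.000 - (-3)·0.000) / (9) = 1.343
  r = (5 - (-2)·-1.091 - (-1)·1.343 - (-3)·0.000) / (8) = 0.520
  s = (-11 - (1)·-1.091 - (1)·1.343 - (-4)·0.520) / (9) = -1.019
Iteration 2:
  p = (-12 - (2)·1.343 - (-4)·0.520 - (2)·-1.019) / (11) = -0.961
  q = (11 - (1)·-0.961 - (1)·0.520 - (-3)·-1.019) / (9) = 0.932
  r = (5 - (-2)·-0.961 - (-1)·0.932 - (-3)·-1.019) / (8) = 0.119
  s = (-11 - (1)·-0.961 - (1)·0.932 - (-4)·0.119) / (9) = -1.166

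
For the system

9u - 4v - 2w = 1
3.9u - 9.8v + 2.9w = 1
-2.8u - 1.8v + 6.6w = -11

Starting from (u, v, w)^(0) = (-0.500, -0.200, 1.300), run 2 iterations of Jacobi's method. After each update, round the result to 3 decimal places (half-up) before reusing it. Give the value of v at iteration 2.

-0.550

Iteration 1:
  u = (1 - (-4)·-0.200 - (-2)·1.300) / (9) = 0.311
  v = (1 - (3.9)·-0.500 - (2.9)·1.300) / (-9.8) = 0.084
  w = (-11 - (-2.8)·-0.500 - (-1.8)·-0.200) / (6.6) = -1.933
Iteration 2:
  u = (1 - (-4)·0.084 - (-2)·-1.933) / (9) = -0.281
  v = (1 - (3.9)·0.311 - (2.9)·-1.933) / (-9.8) = -0.550
  w = (-11 - (-2.8)·0.311 - (-1.8)·0.084) / (6.6) = -1.512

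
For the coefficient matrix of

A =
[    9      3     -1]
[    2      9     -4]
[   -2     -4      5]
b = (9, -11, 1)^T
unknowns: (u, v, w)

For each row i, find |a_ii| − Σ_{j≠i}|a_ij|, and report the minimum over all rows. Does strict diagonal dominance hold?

-1

row 1: |9| − (3+1) = 5
row 2: |9| − (2+4) = 3
row 3: |5| − (2+4) = -1
minimum over rows = -1 → not strictly diagonally dominant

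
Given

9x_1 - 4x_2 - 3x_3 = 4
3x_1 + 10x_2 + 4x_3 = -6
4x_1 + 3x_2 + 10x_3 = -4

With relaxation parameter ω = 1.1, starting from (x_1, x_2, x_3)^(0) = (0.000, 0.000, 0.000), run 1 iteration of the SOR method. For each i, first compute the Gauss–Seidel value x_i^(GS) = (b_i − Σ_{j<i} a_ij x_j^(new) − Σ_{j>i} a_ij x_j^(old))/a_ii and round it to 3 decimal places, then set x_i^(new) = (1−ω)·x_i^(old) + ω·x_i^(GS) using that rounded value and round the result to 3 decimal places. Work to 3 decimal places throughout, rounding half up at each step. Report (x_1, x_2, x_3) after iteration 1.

(0.488, -0.821, -0.384)

Iteration 1:
  x_1: GS value = (4 - (-4)·0.000 - (-3)·0.000) / (9) = 0.444;  x_1 ← (1−ω)·0.000 + ω·0.444 = 0.488
  x_2: GS value = (-6 - (3)·0.488 - (4)·0.000) / (10) = -0.746;  x_2 ← (1−ω)·0.000 + ω·-0.746 = -0.821
  x_3: GS value = (-4 - (4)·0.488 - (3)·-0.821) / (10) = -0.349;  x_3 ← (1−ω)·0.000 + ω·-0.349 = -0.384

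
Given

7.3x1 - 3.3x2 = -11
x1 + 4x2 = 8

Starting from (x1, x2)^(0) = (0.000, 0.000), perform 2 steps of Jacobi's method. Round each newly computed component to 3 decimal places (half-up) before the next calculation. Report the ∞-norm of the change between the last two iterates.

0.904

Iteration 1:
  x1 = (-11 - (-3.3)·0.000) / (7.3) = -1.507
  x2 = (8 - (1)·0.000) / (4) = 2.000
Iteration 2:
  x1 = (-11 - (-3.3)·2.000) / (7.3) = -0.603
  x2 = (8 - (1)·-1.507) / (4) = 2.377
Change: (0.904, 0.377) → max |·| = 0.904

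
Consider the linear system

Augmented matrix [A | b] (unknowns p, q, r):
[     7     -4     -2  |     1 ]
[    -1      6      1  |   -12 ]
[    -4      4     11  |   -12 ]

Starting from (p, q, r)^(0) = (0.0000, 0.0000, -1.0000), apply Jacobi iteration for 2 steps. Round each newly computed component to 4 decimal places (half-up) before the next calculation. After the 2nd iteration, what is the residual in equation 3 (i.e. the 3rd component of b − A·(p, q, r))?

Iteration 1:
  p = (1 - (-4)·0.0000 - (-2)·-1.0000) / (7) = -0.1429
  q = (-12 - (-1)·0.0000 - (1)·-1.0000) / (6) = -1.8333
  r = (-12 - (-4)·0.0000 - (4)·0.0000) / (11) = -1.0909
Iteration 2:
  p = (1 - (-4)·-1.8333 - (-2)·-1.0909) / (7) = -1.2164
  q = (-12 - (-1)·-0.1429 - (1)·-1.0909) / (6) = -1.8420
  r = (-12 - (-4)·-0.1429 - (4)·-1.8333) / (11) = -0.4762
Residual b − A·x = (1.1944, -1.6882, -4.2594)

-4.2594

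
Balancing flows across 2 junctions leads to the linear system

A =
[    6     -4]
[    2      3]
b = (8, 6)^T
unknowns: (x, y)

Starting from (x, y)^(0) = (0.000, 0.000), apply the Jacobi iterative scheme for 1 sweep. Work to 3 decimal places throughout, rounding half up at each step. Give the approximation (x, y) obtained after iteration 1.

(1.333, 2.000)

Iteration 1:
  x = (8 - (-4)·0.000) / (6) = 1.333
  y = (6 - (2)·0.000) / (3) = 2.000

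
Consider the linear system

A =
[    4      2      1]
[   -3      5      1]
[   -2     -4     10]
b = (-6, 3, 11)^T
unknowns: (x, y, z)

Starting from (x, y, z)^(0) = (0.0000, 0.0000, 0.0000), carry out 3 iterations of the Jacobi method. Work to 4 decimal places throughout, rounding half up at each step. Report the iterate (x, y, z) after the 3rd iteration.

Iteration 1:
  x = (-6 - (2)·0.0000 - (1)·0.0000) / (4) = -1.5000
  y = (3 - (-3)·0.0000 - (1)·0.0000) / (5) = 0.6000
  z = (11 - (-2)·0.0000 - (-4)·0.0000) / (10) = 1.1000
Iteration 2:
  x = (-6 - (2)·0.6000 - (1)·1.1000) / (4) = -2.0750
  y = (3 - (-3)·-1.5000 - (1)·1.1000) / (5) = -0.5200
  z = (11 - (-2)·-1.5000 - (-4)·0.6000) / (10) = 1.0400
Iteration 3:
  x = (-6 - (2)·-0.5200 - (1)·1.0400) / (4) = -1.5000
  y = (3 - (-3)·-2.0750 - (1)·1.0400) / (5) = -0.8530
  z = (11 - (-2)·-2.0750 - (-4)·-0.5200) / (10) = 0.4770

(-1.5000, -0.8530, 0.4770)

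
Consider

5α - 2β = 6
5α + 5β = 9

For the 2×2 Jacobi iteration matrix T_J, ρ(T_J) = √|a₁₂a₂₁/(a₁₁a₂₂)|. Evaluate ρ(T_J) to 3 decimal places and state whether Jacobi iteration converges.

a₁₂a₂₁/(a₁₁a₂₂) = (-2)·(5) / ((5)·(5)) = -0.400000
ρ = √|-0.400000| = √0.400000 = 0.632
ρ < 1, so Jacobi converges

0.632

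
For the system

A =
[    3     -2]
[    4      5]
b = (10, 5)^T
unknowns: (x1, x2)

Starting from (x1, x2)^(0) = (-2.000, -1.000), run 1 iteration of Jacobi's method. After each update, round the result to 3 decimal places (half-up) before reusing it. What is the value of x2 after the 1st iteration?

Iteration 1:
  x1 = (10 - (-2)·-1.000) / (3) = 2.667
  x2 = (5 - (4)·-2.000) / (5) = 2.600

2.600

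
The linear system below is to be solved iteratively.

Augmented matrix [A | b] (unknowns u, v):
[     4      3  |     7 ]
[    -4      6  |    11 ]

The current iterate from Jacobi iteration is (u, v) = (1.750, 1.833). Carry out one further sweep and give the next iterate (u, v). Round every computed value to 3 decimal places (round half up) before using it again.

(0.375, 3.000)

One sweep:
  u = (7 - (3)·1.833) / (4) = 0.375
  v = (11 - (-4)·1.750) / (6) = 3.000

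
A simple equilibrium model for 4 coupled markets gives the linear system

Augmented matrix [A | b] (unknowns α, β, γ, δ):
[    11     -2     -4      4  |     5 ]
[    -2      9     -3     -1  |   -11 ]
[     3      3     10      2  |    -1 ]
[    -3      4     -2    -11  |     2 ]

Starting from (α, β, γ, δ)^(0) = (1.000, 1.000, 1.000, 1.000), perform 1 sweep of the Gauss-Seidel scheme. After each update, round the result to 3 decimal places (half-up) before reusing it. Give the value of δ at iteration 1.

-0.532

Iteration 1:
  α = (5 - (-2)·1.000 - (-4)·1.000 - (4)·1.000) / (11) = 0.636
  β = (-11 - (-2)·0.636 - (-3)·1.000 - (-1)·1.000) / (9) = -0.636
  γ = (-1 - (3)·0.636 - (3)·-0.636 - (2)·1.000) / (10) = -0.300
  δ = (2 - (-3)·0.636 - (4)·-0.636 - (-2)·-0.300) / (-11) = -0.532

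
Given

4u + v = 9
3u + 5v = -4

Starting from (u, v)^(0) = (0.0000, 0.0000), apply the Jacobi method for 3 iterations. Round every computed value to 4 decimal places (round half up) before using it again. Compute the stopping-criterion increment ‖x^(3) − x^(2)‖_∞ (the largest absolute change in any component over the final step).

0.3375

Iteration 1:
  u = (9 - (1)·0.0000) / (4) = 2.2500
  v = (-4 - (3)·0.0000) / (5) = -0.8000
Iteration 2:
  u = (9 - (1)·-0.8000) / (4) = 2.4500
  v = (-4 - (3)·2.2500) / (5) = -2.1500
Iteration 3:
  u = (9 - (1)·-2.1500) / (4) = 2.7875
  v = (-4 - (3)·2.4500) / (5) = -2.2700
Change: (0.3375, -0.1200) → max |·| = 0.3375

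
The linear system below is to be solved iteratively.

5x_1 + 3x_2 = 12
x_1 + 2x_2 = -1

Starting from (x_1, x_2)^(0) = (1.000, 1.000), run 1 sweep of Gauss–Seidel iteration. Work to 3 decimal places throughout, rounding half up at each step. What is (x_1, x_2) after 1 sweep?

Iteration 1:
  x_1 = (12 - (3)·1.000) / (5) = 1.800
  x_2 = (-1 - (1)·1.800) / (2) = -1.400

(1.800, -1.400)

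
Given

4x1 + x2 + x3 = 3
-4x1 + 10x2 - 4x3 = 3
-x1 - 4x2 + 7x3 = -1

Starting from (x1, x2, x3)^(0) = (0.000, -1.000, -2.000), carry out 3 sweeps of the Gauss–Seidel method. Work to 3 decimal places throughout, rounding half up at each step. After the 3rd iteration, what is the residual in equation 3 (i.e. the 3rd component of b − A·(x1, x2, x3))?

Iteration 1:
  x1 = (3 - (1)·-1.000 - (1)·-2.000) / (4) = 1.500
  x2 = (3 - (-4)·1.500 - (-4)·-2.000) / (10) = 0.100
  x3 = (-1 - (-1)·1.500 - (-4)·0.100) / (7) = 0.129
Iteration 2:
  x1 = (3 - (1)·0.100 - (1)·0.129) / (4) = 0.693
  x2 = (3 - (-4)·0.693 - (-4)·0.129) / (10) = 0.629
  x3 = (-1 - (-1)·0.693 - (-4)·0.629) / (7) = 0.316
Iteration 3:
  x1 = (3 - (1)·0.629 - (1)·0.316) / (4) = 0.514
  x2 = (3 - (-4)·0.514 - (-4)·0.316) / (10) = 0.632
  x3 = (-1 - (-1)·0.514 - (-4)·0.632) / (7) = 0.292
Residual b − A·x = (0.020, -0.096, -0.002)

-0.002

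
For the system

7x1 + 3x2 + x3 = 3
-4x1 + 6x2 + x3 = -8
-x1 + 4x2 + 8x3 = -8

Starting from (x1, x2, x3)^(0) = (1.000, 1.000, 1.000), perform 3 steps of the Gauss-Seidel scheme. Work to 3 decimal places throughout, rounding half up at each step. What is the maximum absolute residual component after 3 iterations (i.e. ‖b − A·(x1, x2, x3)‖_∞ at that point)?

0.563

Iteration 1:
  x1 = (3 - (3)·1.000 - (1)·1.000) / (7) = -0.143
  x2 = (-8 - (-4)·-0.143 - (1)·1.000) / (6) = -1.595
  x3 = (-8 - (-1)·-0.143 - (4)·-1.595) / (8) = -0.220
Iteration 2:
  x1 = (3 - (3)·-1.595 - (1)·-0.220) / (7) = 1.144
  x2 = (-8 - (-4)·1.144 - (1)·-0.220) / (6) = -0.534
  x3 = (-8 - (-1)·1.144 - (4)·-0.534) / (8) = -0.590
Iteration 3:
  x1 = (3 - (3)·-0.534 - (1)·-0.590) / (7) = 0.742
  x2 = (-8 - (-4)·0.742 - (1)·-0.590) / (6) = -0.740
  x3 = (-8 - (-1)·0.742 - (4)·-0.740) / (8) = -0.537
Residual b − A·x = (0.563, -0.055, -0.002); ∞-norm = 0.563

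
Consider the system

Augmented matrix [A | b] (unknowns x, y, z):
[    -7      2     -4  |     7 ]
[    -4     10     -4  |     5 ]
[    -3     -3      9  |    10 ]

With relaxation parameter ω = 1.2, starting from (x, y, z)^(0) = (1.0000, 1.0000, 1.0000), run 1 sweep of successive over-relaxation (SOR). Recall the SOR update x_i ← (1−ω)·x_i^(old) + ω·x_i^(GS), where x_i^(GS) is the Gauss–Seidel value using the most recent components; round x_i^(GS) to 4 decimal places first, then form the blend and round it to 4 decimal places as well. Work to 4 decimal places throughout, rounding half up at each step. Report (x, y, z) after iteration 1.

(-1.7428, 0.0435, 0.4536)

Iteration 1:
  x: GS value = (7 - (2)·1.0000 - (-4)·1.0000) / (-7) = -1.2857;  x ← (1−ω)·1.0000 + ω·-1.2857 = -1.7428
  y: GS value = (5 - (-4)·-1.7428 - (-4)·1.0000) / (10) = 0.2029;  y ← (1−ω)·1.0000 + ω·0.2029 = 0.0435
  z: GS value = (10 - (-3)·-1.7428 - (-3)·0.0435) / (9) = 0.5447;  z ← (1−ω)·1.0000 + ω·0.5447 = 0.4536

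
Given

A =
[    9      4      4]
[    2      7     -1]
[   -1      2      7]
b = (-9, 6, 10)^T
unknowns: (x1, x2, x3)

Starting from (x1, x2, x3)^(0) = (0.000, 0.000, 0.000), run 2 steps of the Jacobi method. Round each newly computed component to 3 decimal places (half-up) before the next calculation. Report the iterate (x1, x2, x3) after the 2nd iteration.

(-2.016, 1.347, 1.041)

Iteration 1:
  x1 = (-9 - (4)·0.000 - (4)·0.000) / (9) = -1.000
  x2 = (6 - (2)·0.000 - (-1)·0.000) / (7) = 0.857
  x3 = (10 - (-1)·0.000 - (2)·0.000) / (7) = 1.429
Iteration 2:
  x1 = (-9 - (4)·0.857 - (4)·1.429) / (9) = -2.016
  x2 = (6 - (2)·-1.000 - (-1)·1.429) / (7) = 1.347
  x3 = (10 - (-1)·-1.000 - (2)·0.857) / (7) = 1.041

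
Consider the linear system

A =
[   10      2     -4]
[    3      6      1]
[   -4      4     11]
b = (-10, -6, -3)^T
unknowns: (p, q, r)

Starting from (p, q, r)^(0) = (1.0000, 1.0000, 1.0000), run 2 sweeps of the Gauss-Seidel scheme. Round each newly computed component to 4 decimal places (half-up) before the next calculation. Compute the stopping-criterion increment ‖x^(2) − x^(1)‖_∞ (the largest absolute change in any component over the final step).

0.2945

Iteration 1:
  p = (-10 - (2)·1.0000 - (-4)·1.0000) / (10) = -0.8000
  q = (-6 - (3)·-0.8000 - (1)·1.0000) / (6) = -0.7667
  r = (-3 - (-4)·-0.8000 - (4)·-0.7667) / (11) = -0.2848
Iteration 2:
  p = (-10 - (2)·-0.7667 - (-4)·-0.2848) / (10) = -0.9606
  q = (-6 - (3)·-0.9606 - (1)·-0.2848) / (6) = -0.4722
  r = (-3 - (-4)·-0.9606 - (4)·-0.4722) / (11) = -0.4503
Change: (-0.1606, 0.2945, -0.1655) → max |·| = 0.2945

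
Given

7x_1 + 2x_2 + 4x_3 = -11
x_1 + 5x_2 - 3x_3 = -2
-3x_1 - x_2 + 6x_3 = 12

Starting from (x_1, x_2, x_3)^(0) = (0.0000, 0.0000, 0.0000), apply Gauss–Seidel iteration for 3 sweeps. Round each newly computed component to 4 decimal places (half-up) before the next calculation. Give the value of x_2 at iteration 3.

Iteration 1:
  x_1 = (-11 - (2)·0.0000 - (4)·0.0000) / (7) = -1.5714
  x_2 = (-2 - (1)·-1.5714 - (-3)·0.0000) / (5) = -0.0857
  x_3 = (12 - (-3)·-1.5714 - (-1)·-0.0857) / (6) = 1.2000
Iteration 2:
  x_1 = (-11 - (2)·-0.0857 - (4)·1.2000) / (7) = -2.2327
  x_2 = (-2 - (1)·-2.2327 - (-3)·1.2000) / (5) = 0.7665
  x_3 = (12 - (-3)·-2.2327 - (-1)·0.7665) / (6) = 1.0114
Iteration 3:
  x_1 = (-11 - (2)·0.7665 - (4)·1.0114) / (7) = -2.3684
  x_2 = (-2 - (1)·-2.3684 - (-3)·1.0114) / (5) = 0.6805
  x_3 = (12 - (-3)·-2.3684 - (-1)·0.6805) / (6) = 0.9292

0.6805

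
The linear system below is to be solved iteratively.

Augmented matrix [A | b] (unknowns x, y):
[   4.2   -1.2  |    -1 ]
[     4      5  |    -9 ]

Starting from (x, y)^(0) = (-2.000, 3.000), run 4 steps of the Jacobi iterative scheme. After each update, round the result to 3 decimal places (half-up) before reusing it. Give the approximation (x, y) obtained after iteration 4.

Iteration 1:
  x = (-1 - (-1.2)·3.000) / (4.2) = 0.619
  y = (-9 - (4)·-2.000) / (5) = -0.200
Iteration 2:
  x = (-1 - (-1.2)·-0.200) / (4.2) = -0.295
  y = (-9 - (4)·0.619) / (5) = -2.295
Iteration 3:
  x = (-1 - (-1.2)·-2.295) / (4.2) = -0.894
  y = (-9 - (4)·-0.295) / (5) = -1.564
Iteration 4:
  x = (-1 - (-1.2)·-1.564) / (4.2) = -0.685
  y = (-9 - (4)·-0.894) / (5) = -1.085

(-0.685, -1.085)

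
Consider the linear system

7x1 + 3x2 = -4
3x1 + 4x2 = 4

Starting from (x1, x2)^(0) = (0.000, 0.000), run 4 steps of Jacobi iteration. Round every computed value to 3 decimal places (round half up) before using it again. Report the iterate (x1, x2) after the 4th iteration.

(-1.321, 1.887)

Iteration 1:
  x1 = (-4 - (3)·0.000) / (7) = -0.571
  x2 = (4 - (3)·0.000) / (4) = 1.000
Iteration 2:
  x1 = (-4 - (3)·1.000) / (7) = -1.000
  x2 = (4 - (3)·-0.571) / (4) = 1.428
Iteration 3:
  x1 = (-4 - (3)·1.428) / (7) = -1.183
  x2 = (4 - (3)·-1.000) / (4) = 1.750
Iteration 4:
  x1 = (-4 - (3)·1.750) / (7) = -1.321
  x2 = (4 - (3)·-1.183) / (4) = 1.887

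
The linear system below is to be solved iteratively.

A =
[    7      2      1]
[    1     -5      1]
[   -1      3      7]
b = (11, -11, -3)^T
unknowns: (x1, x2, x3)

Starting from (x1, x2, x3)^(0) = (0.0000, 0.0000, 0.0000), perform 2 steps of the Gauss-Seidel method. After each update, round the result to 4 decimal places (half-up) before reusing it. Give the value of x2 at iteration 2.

2.1509

Iteration 1:
  x1 = (11 - (2)·0.0000 - (1)·0.0000) / (7) = 1.5714
  x2 = (-11 - (1)·1.5714 - (1)·0.0000) / (-5) = 2.5143
  x3 = (-3 - (-1)·1.5714 - (3)·2.5143) / (7) = -1.2816
Iteration 2:
  x1 = (11 - (2)·2.5143 - (1)·-1.2816) / (7) = 1.0361
  x2 = (-11 - (1)·1.0361 - (1)·-1.2816) / (-5) = 2.1509
  x3 = (-3 - (-1)·1.0361 - (3)·2.1509) / (7) = -1.2024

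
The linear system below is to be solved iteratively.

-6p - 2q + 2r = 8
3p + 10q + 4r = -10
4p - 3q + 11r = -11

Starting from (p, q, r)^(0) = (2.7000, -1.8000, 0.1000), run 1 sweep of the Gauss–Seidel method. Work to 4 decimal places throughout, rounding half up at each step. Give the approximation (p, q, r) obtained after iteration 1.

Iteration 1:
  p = (8 - (-2)·-1.8000 - (2)·0.1000) / (-6) = -0.7000
  q = (-10 - (3)·-0.7000 - (4)·0.1000) / (10) = -0.8300
  r = (-11 - (4)·-0.7000 - (-3)·-0.8300) / (11) = -0.9718

(-0.7000, -0.8300, -0.9718)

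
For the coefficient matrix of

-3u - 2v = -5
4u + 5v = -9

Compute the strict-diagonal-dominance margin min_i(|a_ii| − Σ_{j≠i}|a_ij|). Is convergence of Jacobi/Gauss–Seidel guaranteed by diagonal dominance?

1

row 1: |-3| − (2) = 1
row 2: |5| − (4) = 1
minimum over rows = 1 → strictly diagonally dominant (convergence guaranteed)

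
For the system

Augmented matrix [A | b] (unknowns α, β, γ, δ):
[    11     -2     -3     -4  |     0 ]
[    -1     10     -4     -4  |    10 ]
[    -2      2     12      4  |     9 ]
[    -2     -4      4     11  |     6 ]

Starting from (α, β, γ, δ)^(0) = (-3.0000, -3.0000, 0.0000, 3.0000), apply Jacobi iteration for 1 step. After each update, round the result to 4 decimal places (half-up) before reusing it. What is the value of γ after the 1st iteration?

Iteration 1:
  α = (0 - (-2)·-3.0000 - (-3)·0.0000 - (-4)·3.0000) / (11) = 0.5455
  β = (10 - (-1)·-3.0000 - (-4)·0.0000 - (-4)·3.0000) / (10) = 1.9000
  γ = (9 - (-2)·-3.0000 - (2)·-3.0000 - (4)·3.0000) / (12) = -0.2500
  δ = (6 - (-2)·-3.0000 - (-4)·-3.0000 - (4)·0.0000) / (11) = -1.0909

-0.2500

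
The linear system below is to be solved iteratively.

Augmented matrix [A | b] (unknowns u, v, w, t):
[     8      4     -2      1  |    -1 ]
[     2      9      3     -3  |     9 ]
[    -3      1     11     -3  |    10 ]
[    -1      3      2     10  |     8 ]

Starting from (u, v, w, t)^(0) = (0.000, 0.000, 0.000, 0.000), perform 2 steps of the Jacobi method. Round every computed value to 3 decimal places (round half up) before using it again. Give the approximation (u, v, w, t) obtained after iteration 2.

Iteration 1:
  u = (-1 - (4)·0.000 - (-2)·0.000 - (1)·0.000) / (8) = -0.125
  v = (9 - (2)·0.000 - (3)·0.000 - (-3)·0.000) / (9) = 1.000
  w = (10 - (-3)·0.000 - (1)·0.000 - (-3)·0.000) / (11) = 0.909
  t = (8 - (-1)·0.000 - (3)·0.000 - (2)·0.000) / (10) = 0.800
Iteration 2:
  u = (-1 - (4)·1.000 - (-2)·0.909 - (1)·0.800) / (8) = -0.498
  v = (9 - (2)·-0.125 - (3)·0.909 - (-3)·0.800) / (9) = 0.991
  w = (10 - (-3)·-0.125 - (1)·1.000 - (-3)·0.800) / (11) = 1.002
  t = (8 - (-1)·-0.125 - (3)·1.000 - (2)·0.909) / (10) = 0.306

(-0.498, 0.991, 1.002, 0.306)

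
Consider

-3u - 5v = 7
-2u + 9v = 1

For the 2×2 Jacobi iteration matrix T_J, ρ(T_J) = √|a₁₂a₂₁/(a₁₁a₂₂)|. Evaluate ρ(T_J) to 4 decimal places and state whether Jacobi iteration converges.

0.6086

a₁₂a₂₁/(a₁₁a₂₂) = (-5)·(-2) / ((-3)·(9)) = -0.370370
ρ = √|-0.370370| = √0.370370 = 0.6086
ρ < 1, so Jacobi converges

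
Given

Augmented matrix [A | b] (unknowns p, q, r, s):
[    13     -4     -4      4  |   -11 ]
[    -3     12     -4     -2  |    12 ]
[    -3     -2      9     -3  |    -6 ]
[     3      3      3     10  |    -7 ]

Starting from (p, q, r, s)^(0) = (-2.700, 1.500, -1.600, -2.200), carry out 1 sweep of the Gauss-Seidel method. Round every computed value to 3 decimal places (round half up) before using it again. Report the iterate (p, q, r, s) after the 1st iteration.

(-0.200, 0.050, -1.456, -0.218)

Iteration 1:
  p = (-11 - (-4)·1.500 - (-4)·-1.600 - (4)·-2.200) / (13) = -0.200
  q = (12 - (-3)·-0.200 - (-4)·-1.600 - (-2)·-2.200) / (12) = 0.050
  r = (-6 - (-3)·-0.200 - (-2)·0.050 - (-3)·-2.200) / (9) = -1.456
  s = (-7 - (3)·-0.200 - (3)·0.050 - (3)·-1.456) / (10) = -0.218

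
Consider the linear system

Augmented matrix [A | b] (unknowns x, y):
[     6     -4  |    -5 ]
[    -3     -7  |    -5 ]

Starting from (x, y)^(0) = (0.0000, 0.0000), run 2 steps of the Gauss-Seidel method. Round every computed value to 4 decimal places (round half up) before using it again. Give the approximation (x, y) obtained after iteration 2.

Iteration 1:
  x = (-5 - (-4)·0.0000) / (6) = -0.8333
  y = (-5 - (-3)·-0.8333) / (-7) = 1.0714
Iteration 2:
  x = (-5 - (-4)·1.0714) / (6) = -0.1191
  y = (-5 - (-3)·-0.1191) / (-7) = 0.7653

(-0.1191, 0.7653)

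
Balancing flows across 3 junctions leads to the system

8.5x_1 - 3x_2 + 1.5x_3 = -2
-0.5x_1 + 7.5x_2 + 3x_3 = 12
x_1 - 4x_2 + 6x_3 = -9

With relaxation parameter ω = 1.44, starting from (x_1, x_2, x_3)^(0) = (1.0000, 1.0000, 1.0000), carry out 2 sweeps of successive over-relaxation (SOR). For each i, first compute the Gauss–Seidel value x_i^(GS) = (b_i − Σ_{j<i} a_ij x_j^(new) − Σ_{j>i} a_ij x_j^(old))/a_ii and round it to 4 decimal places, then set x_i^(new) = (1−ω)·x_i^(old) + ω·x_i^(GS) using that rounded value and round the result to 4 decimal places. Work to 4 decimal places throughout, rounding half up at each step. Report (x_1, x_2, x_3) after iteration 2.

Iteration 1:
  x_1: GS value = (-2 - (-3)·1.0000 - (1.5)·1.0000) / (8.5) = -0.0588;  x_1 ← (1−ω)·1.0000 + ω·-0.0588 = -0.5247
  x_2: GS value = (12 - (-0.5)·-0.5247 - (3)·1.0000) / (7.5) = 1.1650;  x_2 ← (1−ω)·1.0000 + ω·1.1650 = 1.2376
  x_3: GS value = (-9 - (1)·-0.5247 - (-4)·1.2376) / (6) = -0.5875;  x_3 ← (1−ω)·1.0000 + ω·-0.5875 = -1.2860
Iteration 2:
  x_1: GS value = (-2 - (-3)·1.2376 - (1.5)·-1.2860) / (8.5) = 0.4284;  x_1 ← (1−ω)·-0.5247 + ω·0.4284 = 0.8478
  x_2: GS value = (12 - (-0.5)·0.8478 - (3)·-1.2860) / (7.5) = 2.1709;  x_2 ← (1−ω)·1.2376 + ω·2.1709 = 2.5816
  x_3: GS value = (-9 - (1)·0.8478 - (-4)·2.5816) / (6) = 0.0798;  x_3 ← (1−ω)·-1.2860 + ω·0.0798 = 0.6808

(0.8478, 2.5816, 0.6808)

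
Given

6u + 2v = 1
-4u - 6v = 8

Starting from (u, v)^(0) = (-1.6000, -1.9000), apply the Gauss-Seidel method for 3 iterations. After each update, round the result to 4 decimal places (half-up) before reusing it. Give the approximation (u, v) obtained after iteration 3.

Iteration 1:
  u = (1 - (2)·-1.9000) / (6) = 0.8000
  v = (8 - (-4)·0.8000) / (-6) = -1.8667
Iteration 2:
  u = (1 - (2)·-1.8667) / (6) = 0.7889
  v = (8 - (-4)·0.7889) / (-6) = -1.8593
Iteration 3:
  u = (1 - (2)·-1.8593) / (6) = 0.7864
  v = (8 - (-4)·0.7864) / (-6) = -1.8576

(0.7864, -1.8576)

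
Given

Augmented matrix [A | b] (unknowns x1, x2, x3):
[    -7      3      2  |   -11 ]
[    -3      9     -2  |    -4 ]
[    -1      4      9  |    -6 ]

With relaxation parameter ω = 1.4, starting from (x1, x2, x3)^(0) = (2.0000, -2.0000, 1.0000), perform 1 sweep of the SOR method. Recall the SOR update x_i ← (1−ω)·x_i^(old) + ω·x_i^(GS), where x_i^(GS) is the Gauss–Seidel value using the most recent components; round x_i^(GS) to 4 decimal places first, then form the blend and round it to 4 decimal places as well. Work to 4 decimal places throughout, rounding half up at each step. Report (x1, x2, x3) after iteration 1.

Iteration 1:
  x1: GS value = (-11 - (3)·-2.0000 - (2)·1.0000) / (-7) = 1.0000;  x1 ← (1−ω)·2.0000 + ω·1.0000 = 0.6000
  x2: GS value = (-4 - (-3)·0.6000 - (-2)·1.0000) / (9) = -0.0222;  x2 ← (1−ω)·-2.0000 + ω·-0.0222 = 0.7689
  x3: GS value = (-6 - (-1)·0.6000 - (4)·0.7689) / (9) = -0.9417;  x3 ← (1−ω)·1.0000 + ω·-0.9417 = -1.7184

(0.6000, 0.7689, -1.7184)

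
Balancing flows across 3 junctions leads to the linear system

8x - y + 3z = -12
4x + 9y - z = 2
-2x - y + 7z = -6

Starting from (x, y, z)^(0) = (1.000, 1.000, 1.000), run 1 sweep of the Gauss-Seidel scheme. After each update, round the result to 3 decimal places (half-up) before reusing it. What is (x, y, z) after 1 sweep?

(-1.750, 1.111, -1.198)

Iteration 1:
  x = (-12 - (-1)·1.000 - (3)·1.000) / (8) = -1.750
  y = (2 - (4)·-1.750 - (-1)·1.000) / (9) = 1.111
  z = (-6 - (-2)·-1.750 - (-1)·1.111) / (7) = -1.198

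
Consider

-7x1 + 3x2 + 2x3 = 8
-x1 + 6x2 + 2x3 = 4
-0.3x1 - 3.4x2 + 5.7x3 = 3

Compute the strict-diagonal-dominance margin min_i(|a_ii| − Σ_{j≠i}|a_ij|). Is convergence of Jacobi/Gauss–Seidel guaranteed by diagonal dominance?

row 1: |-7| − (3+2) = 2
row 2: |6| − (1+2) = 3
row 3: |5.7| − (0.3+3.4) = 2
minimum over rows = 2 → strictly diagonally dominant (convergence guaranteed)

2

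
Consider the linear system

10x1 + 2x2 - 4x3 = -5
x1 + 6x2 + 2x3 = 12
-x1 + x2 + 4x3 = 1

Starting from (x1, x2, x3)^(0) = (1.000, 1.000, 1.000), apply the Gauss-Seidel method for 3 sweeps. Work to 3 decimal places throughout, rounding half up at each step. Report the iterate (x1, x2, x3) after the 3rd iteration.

Iteration 1:
  x1 = (-5 - (2)·1.000 - (-4)·1.000) / (10) = -0.300
  x2 = (12 - (1)·-0.300 - (2)·1.000) / (6) = 1.717
  x3 = (1 - (-1)·-0.300 - (1)·1.717) / (4) = -0.254
Iteration 2:
  x1 = (-5 - (2)·1.717 - (-4)·-0.254) / (10) = -0.945
  x2 = (12 - (1)·-0.945 - (2)·-0.254) / (6) = 2.242
  x3 = (1 - (-1)·-0.945 - (1)·2.242) / (4) = -0.547
Iteration 3:
  x1 = (-5 - (2)·2.242 - (-4)·-0.547) / (10) = -1.167
  x2 = (12 - (1)·-1.167 - (2)·-0.547) / (6) = 2.377
  x3 = (1 - (-1)·-1.167 - (1)·2.377) / (4) = -0.636

(-1.167, 2.377, -0.636)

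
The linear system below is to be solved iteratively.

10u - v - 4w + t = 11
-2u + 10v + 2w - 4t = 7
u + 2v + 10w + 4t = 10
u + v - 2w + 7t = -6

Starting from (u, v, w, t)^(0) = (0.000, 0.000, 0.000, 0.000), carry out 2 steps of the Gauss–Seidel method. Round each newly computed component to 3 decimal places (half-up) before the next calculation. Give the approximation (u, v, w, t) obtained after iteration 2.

Iteration 1:
  u = (11 - (-1)·0.000 - (-4)·0.000 - (1)·0.000) / (10) = 1.100
  v = (7 - (-2)·1.100 - (2)·0.000 - (-4)·0.000) / (10) = 0.920
  w = (10 - (1)·1.100 - (2)·0.920 - (4)·0.000) / (10) = 0.706
  t = (-6 - (1)·1.100 - (1)·0.920 - (-2)·0.706) / (7) = -0.944
Iteration 2:
  u = (11 - (-1)·0.920 - (-4)·0.706 - (1)·-0.944) / (10) = 1.569
  v = (7 - (-2)·1.569 - (2)·0.706 - (-4)·-0.944) / (10) = 0.495
  w = (10 - (1)·1.569 - (2)·0.495 - (4)·-0.944) / (10) = 1.122
  t = (-6 - (1)·1.569 - (1)·0.495 - (-2)·1.122) / (7) = -0.831

(1.569, 0.495, 1.122, -0.831)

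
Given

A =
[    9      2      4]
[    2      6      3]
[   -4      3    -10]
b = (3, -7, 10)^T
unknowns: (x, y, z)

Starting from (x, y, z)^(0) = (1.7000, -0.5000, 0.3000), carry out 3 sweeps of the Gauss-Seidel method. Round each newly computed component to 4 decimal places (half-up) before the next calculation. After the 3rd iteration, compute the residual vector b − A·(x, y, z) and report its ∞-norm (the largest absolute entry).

Iteration 1:
  x = (3 - (2)·-0.5000 - (4)·0.3000) / (9) = 0.3111
  y = (-7 - (2)·0.3111 - (3)·0.3000) / (6) = -1.4204
  z = (10 - (-4)·0.3111 - (3)·-1.4204) / (-10) = -1.5506
Iteration 2:
  x = (3 - (2)·-1.4204 - (4)·-1.5506) / (9) = 1.3381
  y = (-7 - (2)·1.3381 - (3)·-1.5506) / (6) = -0.8374
  z = (10 - (-4)·1.3381 - (3)·-0.8374) / (-10) = -1.7865
Iteration 3:
  x = (3 - (2)·-0.8374 - (4)·-1.7865) / (9) = 1.3134
  y = (-7 - (2)·1.3134 - (3)·-1.7865) / (6) = -0.7112
  z = (10 - (-4)·1.3134 - (3)·-0.7112) / (-10) = -1.7387
Residual b − A·x = (-0.4434, -0.1435, 0.0002); ∞-norm = 0.4434

0.4434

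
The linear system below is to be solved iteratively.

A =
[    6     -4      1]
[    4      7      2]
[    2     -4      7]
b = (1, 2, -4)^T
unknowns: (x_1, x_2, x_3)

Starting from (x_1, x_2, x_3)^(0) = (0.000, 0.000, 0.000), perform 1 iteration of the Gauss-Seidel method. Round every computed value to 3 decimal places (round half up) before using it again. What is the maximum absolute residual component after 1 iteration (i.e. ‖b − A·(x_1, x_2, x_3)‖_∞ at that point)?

Iteration 1:
  x_1 = (1 - (-4)·0.000 - (1)·0.000) / (6) = 0.167
  x_2 = (2 - (4)·0.167 - (2)·0.000) / (7) = 0.190
  x_3 = (-4 - (2)·0.167 - (-4)·0.190) / (7) = -0.511
Residual b − A·x = (1.269, 1.024, 0.003); ∞-norm = 1.269

1.269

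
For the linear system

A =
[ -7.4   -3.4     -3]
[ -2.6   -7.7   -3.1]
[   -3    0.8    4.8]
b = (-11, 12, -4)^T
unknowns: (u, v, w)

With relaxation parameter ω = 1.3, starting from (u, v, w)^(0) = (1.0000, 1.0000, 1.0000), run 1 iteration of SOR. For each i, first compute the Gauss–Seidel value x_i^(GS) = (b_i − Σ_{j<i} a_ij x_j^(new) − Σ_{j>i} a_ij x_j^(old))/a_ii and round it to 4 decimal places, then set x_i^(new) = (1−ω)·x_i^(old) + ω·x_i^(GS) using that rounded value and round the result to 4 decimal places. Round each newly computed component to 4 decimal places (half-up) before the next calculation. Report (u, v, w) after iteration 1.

(0.5081, -3.0724, -0.3048)

Iteration 1:
  u: GS value = (-11 - (-3.4)·1.0000 - (-3)·1.0000) / (-7.4) = 0.6216;  u ← (1−ω)·1.0000 + ω·0.6216 = 0.5081
  v: GS value = (12 - (-2.6)·0.5081 - (-3.1)·1.0000) / (-7.7) = -2.1326;  v ← (1−ω)·1.0000 + ω·-2.1326 = -3.0724
  w: GS value = (-4 - (-3)·0.5081 - (0.8)·-3.0724) / (4.8) = -0.0037;  w ← (1−ω)·1.0000 + ω·-0.0037 = -0.3048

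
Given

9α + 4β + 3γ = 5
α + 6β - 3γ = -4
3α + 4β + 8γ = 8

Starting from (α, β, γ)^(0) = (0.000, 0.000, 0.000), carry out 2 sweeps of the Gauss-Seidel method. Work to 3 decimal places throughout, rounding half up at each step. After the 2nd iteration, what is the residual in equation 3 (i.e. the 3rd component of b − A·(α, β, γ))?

Iteration 1:
  α = (5 - (4)·0.000 - (3)·0.000) / (9) = 0.556
  β = (-4 - (1)·0.556 - (-3)·0.000) / (6) = -0.759
  γ = (8 - (3)·0.556 - (4)·-0.759) / (8) = 1.171
Iteration 2:
  α = (5 - (4)·-0.759 - (3)·1.171) / (9) = 0.503
  β = (-4 - (1)·0.503 - (-3)·1.171) / (6) = -0.165
  γ = (8 - (3)·0.503 - (4)·-0.165) / (8) = 0.894
Residual b − A·x = (-1.549, -0.831, -0.001)

-0.001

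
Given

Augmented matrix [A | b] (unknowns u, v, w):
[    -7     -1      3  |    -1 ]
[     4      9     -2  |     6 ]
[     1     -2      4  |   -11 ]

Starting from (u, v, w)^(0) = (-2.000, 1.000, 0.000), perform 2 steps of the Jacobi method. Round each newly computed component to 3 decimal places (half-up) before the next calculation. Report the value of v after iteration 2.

Iteration 1:
  u = (-1 - (-1)·1.000 - (3)·0.000) / (-7) = 0.000
  v = (6 - (4)·-2.000 - (-2)·0.000) / (9) = 1.556
  w = (-11 - (1)·-2.000 - (-2)·1.000) / (4) = -1.750
Iteration 2:
  u = (-1 - (-1)·1.556 - (3)·-1.750) / (-7) = -0.829
  v = (6 - (4)·0.000 - (-2)·-1.750) / (9) = 0.278
  w = (-11 - (1)·0.000 - (-2)·1.556) / (4) = -1.972

0.278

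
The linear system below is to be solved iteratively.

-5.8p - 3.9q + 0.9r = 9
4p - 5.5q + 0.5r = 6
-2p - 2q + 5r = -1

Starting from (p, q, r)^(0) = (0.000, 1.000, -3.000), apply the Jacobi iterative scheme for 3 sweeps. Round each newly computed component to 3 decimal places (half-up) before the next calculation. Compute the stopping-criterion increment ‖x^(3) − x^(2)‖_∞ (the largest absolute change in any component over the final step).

1.333

Iteration 1:
  p = (9 - (-3.9)·1.000 - (0.9)·-3.000) / (-5.8) = -2.690
  q = (6 - (4)·0.000 - (0.5)·-3.000) / (-5.5) = -1.364
  r = (-1 - (-2)·0.000 - (-2)·1.000) / (5) = 0.200
Iteration 2:
  p = (9 - (-3.9)·-1.364 - (0.9)·0.200) / (-5.8) = -0.604
  q = (6 - (4)·-2.690 - (0.5)·0.200) / (-5.5) = -3.029
  r = (-1 - (-2)·-2.690 - (-2)·-1.364) / (5) = -1.822
Iteration 3:
  p = (9 - (-3.9)·-3.029 - (0.9)·-1.822) / (-5.8) = 0.202
  q = (6 - (4)·-0.604 - (0.5)·-1.822) / (-5.5) = -1.696
  r = (-1 - (-2)·-0.604 - (-2)·-3.029) / (5) = -1.653
Change: (0.806, 1.333, 0.169) → max |·| = 1.333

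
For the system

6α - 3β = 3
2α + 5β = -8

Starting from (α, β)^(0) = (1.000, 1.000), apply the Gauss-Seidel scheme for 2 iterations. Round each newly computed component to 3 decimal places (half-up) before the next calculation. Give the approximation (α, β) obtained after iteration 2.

(-0.500, -1.400)

Iteration 1:
  α = (3 - (-3)·1.000) / (6) = 1.000
  β = (-8 - (2)·1.000) / (5) = -2.000
Iteration 2:
  α = (3 - (-3)·-2.000) / (6) = -0.500
  β = (-8 - (2)·-0.500) / (5) = -1.400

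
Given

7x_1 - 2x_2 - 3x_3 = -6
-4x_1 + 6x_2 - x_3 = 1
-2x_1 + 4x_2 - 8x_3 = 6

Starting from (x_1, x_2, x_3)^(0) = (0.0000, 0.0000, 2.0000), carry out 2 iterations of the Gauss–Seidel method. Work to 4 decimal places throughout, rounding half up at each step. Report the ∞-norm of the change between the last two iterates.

1.0357

Iteration 1:
  x_1 = (-6 - (-2)·0.0000 - (-3)·2.0000) / (7) = 0.0000
  x_2 = (1 - (-4)·0.0000 - (-1)·2.0000) / (6) = 0.5000
  x_3 = (6 - (-2)·0.0000 - (4)·0.5000) / (-8) = -0.5000
Iteration 2:
  x_1 = (-6 - (-2)·0.5000 - (-3)·-0.5000) / (7) = -0.9286
  x_2 = (1 - (-4)·-0.9286 - (-1)·-0.5000) / (6) = -0.5357
  x_3 = (6 - (-2)·-0.9286 - (4)·-0.5357) / (-8) = -0.7857
Change: (-0.9286, -1.0357, -0.2857) → max |·| = 1.0357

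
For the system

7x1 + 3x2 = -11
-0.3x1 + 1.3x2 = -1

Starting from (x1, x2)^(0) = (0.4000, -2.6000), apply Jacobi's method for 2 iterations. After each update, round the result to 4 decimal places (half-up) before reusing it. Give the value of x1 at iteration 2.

Iteration 1:
  x1 = (-11 - (3)·-2.6000) / (7) = -0.4571
  x2 = (-1 - (-0.3)·0.4000) / (1.3) = -0.6769
Iteration 2:
  x1 = (-11 - (3)·-0.6769) / (7) = -1.2813
  x2 = (-1 - (-0.3)·-0.4571) / (1.3) = -0.8747

-1.2813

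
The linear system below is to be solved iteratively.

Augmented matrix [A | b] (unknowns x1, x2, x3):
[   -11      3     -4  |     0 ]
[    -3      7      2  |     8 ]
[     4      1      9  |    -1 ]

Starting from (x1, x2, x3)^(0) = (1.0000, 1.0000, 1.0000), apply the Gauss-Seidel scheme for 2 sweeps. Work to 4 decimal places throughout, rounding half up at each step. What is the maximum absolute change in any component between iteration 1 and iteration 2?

0.4916

Iteration 1:
  x1 = (0 - (3)·1.0000 - (-4)·1.0000) / (-11) = -0.0909
  x2 = (8 - (-3)·-0.0909 - (2)·1.0000) / (7) = 0.8182
  x3 = (-1 - (4)·-0.0909 - (1)·0.8182) / (9) = -0.1616
Iteration 2:
  x1 = (0 - (3)·0.8182 - (-4)·-0.1616) / (-11) = 0.2819
  x2 = (8 - (-3)·0.2819 - (2)·-0.1616) / (7) = 1.3098
  x3 = (-1 - (4)·0.2819 - (1)·1.3098) / (9) = -0.3819
Change: (0.3728, 0.4916, -0.2203) → max |·| = 0.4916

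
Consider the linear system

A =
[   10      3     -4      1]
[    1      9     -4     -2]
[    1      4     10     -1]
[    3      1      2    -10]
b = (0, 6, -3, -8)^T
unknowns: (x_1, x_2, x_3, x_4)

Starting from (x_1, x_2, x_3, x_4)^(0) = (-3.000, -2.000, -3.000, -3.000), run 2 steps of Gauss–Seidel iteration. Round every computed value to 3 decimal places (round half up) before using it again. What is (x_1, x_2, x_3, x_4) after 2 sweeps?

Iteration 1:
  x_1 = (0 - (3)·-2.000 - (-4)·-3.000 - (1)·-3.000) / (10) = -0.300
  x_2 = (6 - (1)·-0.300 - (-4)·-3.000 - (-2)·-3.000) / (9) = -1.300
  x_3 = (-3 - (1)·-0.300 - (4)·-1.300 - (-1)·-3.000) / (10) = -0.050
  x_4 = (-8 - (3)·-0.300 - (1)·-1.300 - (2)·-0.050) / (-10) = 0.570
Iteration 2:
  x_1 = (0 - (3)·-1.300 - (-4)·-0.050 - (1)·0.570) / (10) = 0.313
  x_2 = (6 - (1)·0.313 - (-4)·-0.050 - (-2)·0.570) / (9) = 0.736
  x_3 = (-3 - (1)·0.313 - (4)·0.736 - (-1)·0.570) / (10) = -0.569
  x_4 = (-8 - (3)·0.313 - (1)·0.736 - (2)·-0.569) / (-10) = 0.854

(0.313, 0.736, -0.569, 0.854)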